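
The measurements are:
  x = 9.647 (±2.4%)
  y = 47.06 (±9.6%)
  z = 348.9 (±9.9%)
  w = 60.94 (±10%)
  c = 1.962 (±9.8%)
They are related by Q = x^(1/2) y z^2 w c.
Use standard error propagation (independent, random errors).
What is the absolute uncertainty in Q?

For a monomial Q ∝ x^(1/2), y, z^2, w, c, fractional errors add in quadrature:
  (½·δx/x)² = (0.5×0.0240)² = 0.000144;  (1·δy/y)² = (1×0.0960)² = 0.00922;  (2·δz/z)² = (2×0.0990)² = 0.0392;  (1·δw/w)² = (1×0.100)² = 0.0100;  (1·δc/c)² = (1×0.0980)² = 0.00960
δQ/Q = √(0.0682) = 0.261
Q = 2.127e+09, so δQ = 0.261 × 2.127e+09 = 5.55e+08.

5.55e+08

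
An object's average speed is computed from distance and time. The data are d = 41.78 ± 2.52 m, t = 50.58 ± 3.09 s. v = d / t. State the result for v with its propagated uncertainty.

Since v is a product/quotient, work with relative uncertainties:
  (1·δd/d)² = (1×0.0603)² = 0.00364;  (-1·δt/t)² = (-1×0.0611)² = 0.00373
δv/v = √(0.00737) = 0.0858
v = 0.8260 m/s, so δv = 0.0858 × 0.8260 = 0.0709 m/s.

0.8260 ± 0.0709 m/s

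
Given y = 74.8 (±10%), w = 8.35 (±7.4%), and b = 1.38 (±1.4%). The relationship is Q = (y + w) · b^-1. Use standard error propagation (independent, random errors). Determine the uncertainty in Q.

5.50

Let u = y + w = 83.1. δu = √(δy² + δw²) = √(56.0 + 0.382) = 7.51, so δu/u = 0.0903.
Q is then a monomial in u, b:
δQ/Q = √((δu/u)² + (-1·δb/b)²) = √(0.00815 + 0.000196) = 0.0913
Q = 60.3, so δQ = 0.0913 × 60.3 = 5.50.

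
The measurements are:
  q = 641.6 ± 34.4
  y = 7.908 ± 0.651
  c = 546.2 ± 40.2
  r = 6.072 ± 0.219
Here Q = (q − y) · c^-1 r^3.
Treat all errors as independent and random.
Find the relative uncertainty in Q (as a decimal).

0.142

Let u = q − y = 633.7. δu = √(δq² + δy²) = √(1180 + 0.424) = 34.4, so δu/u = 0.0543.
Q is then a monomial in u, c, r:
δQ/Q = √((δu/u)² + (-1·δc/c)² + (3·δr/r)²) = √(0.00295 + 0.00542 + 0.0117) = 0.142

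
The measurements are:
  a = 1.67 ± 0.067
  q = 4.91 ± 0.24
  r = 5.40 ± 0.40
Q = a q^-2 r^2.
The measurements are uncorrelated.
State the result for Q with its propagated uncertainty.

2.02 ± 0.368

Each factor contributes (exponent × relative error)² to (δQ/Q)²:
  (1·δa/a)² = (1×0.0401)² = 0.00161;  (-2·δq/q)² = (-2×0.0489)² = 0.00956;  (2·δr/r)² = (2×0.0741)² = 0.0219
δQ/Q = √(0.0331) = 0.182
Q = 2.02, so δQ = 0.182 × 2.02 = 0.368.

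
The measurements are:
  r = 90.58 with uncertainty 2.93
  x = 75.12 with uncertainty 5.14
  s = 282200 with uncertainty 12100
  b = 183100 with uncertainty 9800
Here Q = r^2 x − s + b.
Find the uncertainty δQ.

60100

Let p = r^2·x = 616300. δp/p = √((2·δr/r)² + (1·δx/x)²) = √(0.00419 + 0.00468) = 0.0942, so δp = 58000.
Q = p − s + b: δQ = √(δp² + δs² + δb²) = √(3.37e+09 + 1.46e+08 + 9.6e+07) = 60100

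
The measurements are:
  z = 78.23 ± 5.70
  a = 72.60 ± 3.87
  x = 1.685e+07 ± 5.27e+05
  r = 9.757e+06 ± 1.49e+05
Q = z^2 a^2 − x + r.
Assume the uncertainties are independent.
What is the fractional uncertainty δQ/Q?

0.232

Let p = z^2·a^2 = 3.226e+07. δp/p = √((2·δz/z)² + (2·δa/a)²) = √(0.0212 + 0.0114) = 0.181, so δp = 5.82e+06.
Q = p − x + r: δQ = √(δp² + δx² + δr²) = √(3.39e+13 + 2.78e+11 + 2.22e+10) = 5.85e+06
Q = 2.516e+07, so δQ/Q = 5.85e+06/2.516e+07 = 0.232.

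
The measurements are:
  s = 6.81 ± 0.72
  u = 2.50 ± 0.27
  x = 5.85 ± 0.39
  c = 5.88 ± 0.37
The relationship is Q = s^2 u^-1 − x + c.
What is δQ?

Let p = s^2·u^-1 = 18.6. δp/p = √((2·δs/s)² + (-1·δu/u)²) = √(0.0447 + 0.0117) = 0.237, so δp = 4.40.
Q = p − x + c: δQ = √(δp² + δx² + δc²) = √(19.4 + 0.152 + 0.137) = 4.44

4.44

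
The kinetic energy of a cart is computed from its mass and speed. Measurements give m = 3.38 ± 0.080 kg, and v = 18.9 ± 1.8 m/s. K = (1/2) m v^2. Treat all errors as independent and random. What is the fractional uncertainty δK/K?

0.192

For a monomial K ∝ m, v^2, fractional errors add in quadrature:
  (1·δm/m)² = (1×0.0237)² = 0.000560;  (2·δv/v)² = (2×0.0952)² = 0.0363
δK/K = √(0.0368) = 0.192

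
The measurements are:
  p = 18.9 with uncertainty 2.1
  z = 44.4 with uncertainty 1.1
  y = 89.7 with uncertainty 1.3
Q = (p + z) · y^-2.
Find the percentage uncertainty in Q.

4.74%

Let u = p + z = 63.3. δu = √(δp² + δz²) = √(4.41 + 1.21) = 2.37, so δu/u = 0.0375.
Q is then a monomial in u, y:
δQ/Q = √((δu/u)² + (-2·δy/y)²) = √(0.00140 + 0.000840) = 0.0474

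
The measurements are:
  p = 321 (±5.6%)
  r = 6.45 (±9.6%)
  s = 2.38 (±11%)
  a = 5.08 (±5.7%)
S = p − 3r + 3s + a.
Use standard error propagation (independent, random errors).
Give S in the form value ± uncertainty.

314 ± 18.1

S is a linear combination, so absolute uncertainties add in quadrature:
  (δp)² = 323;  (3·δr)² = 3.45;  (3·δs)² = 0.617;  (δa)² = 0.0838
δS = √(327) = 18.1
S = 314.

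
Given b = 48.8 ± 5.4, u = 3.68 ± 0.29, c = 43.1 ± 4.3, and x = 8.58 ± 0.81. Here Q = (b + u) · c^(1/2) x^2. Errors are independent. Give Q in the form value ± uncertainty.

Let w = b + u = 52.5. δw = √(δb² + δu²) = √(29.2 + 0.0841) = 5.41, so δw/w = 0.103.
Q is then a monomial in w, c, x:
δQ/Q = √((δw/w)² + (½·δc/c)² + (2·δx/x)²) = √(0.0106 + 0.00249 + 0.0356) = 0.221
Q = 25400, so δQ = 0.221 × 25400 = 5600.

25400 ± 5600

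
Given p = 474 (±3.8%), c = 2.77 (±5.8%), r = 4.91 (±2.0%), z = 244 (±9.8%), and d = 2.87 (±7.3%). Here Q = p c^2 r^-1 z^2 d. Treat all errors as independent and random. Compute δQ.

3.08e+07

Products/powers → add relative errors in quadrature, weighted by exponent:
  (1·δp/p)² = (1×0.0380)² = 0.00144;  (2·δc/c)² = (2×0.0580)² = 0.0135;  (-1·δr/r)² = (-1×0.0200)² = 0.000400;  (2·δz/z)² = (2×0.0980)² = 0.0384;  (1·δd/d)² = (1×0.0730)² = 0.00533
δQ/Q = √(0.0590) = 0.243
Q = 1.27e+08, so δQ = 0.243 × 1.27e+08 = 3.08e+07.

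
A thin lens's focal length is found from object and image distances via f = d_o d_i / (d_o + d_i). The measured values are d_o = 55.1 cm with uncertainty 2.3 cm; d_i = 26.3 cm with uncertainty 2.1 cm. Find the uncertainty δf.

0.992 cm

∂f/∂d_o = (d_i/(d_o+d_i))² = 0.104;  ∂f/∂d_i = (d_o/(d_o+d_i))² = 0.458
δf = √((∂f/∂d_o · δd_o)² + (∂f/∂d_i · δd_i)²) = √(0.0576 + 0.926) = 0.992 cm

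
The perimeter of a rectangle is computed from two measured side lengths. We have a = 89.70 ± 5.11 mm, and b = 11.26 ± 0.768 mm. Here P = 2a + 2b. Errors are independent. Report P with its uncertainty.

201.9 ± 10.3 mm

Each term contributes (cᵢ δxᵢ)² to (δP)²:
  (2·δa)² = 104;  (2·δb)² = 2.36
δP = √(107) = 10.3 mm
P = 201.9 mm.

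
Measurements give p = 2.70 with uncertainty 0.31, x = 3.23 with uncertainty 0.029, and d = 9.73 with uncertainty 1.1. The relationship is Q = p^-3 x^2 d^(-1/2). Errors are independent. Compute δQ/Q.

0.350

Q is a product of powers, so relative uncertainties combine in quadrature:
  (-3·δp/p)² = (-3×0.115)² = 0.119;  (2·δx/x)² = (2×0.00898)² = 0.000322;  (−½·δd/d)² = (-0.5×0.113)² = 0.00320
δQ/Q = √(0.122) = 0.350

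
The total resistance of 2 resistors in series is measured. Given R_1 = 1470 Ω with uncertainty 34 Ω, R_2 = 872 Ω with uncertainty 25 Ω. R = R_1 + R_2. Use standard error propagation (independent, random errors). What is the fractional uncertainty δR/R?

Sums and differences: (δR)² = Σ (cᵢ δxᵢ)².
  (δR_1)² = 1160;  (δR_2)² = 625
δR = √(1780) = 42.2 Ω
R = 2340 Ω, so δR/R = 42.2/2340 = 0.0180.

0.0180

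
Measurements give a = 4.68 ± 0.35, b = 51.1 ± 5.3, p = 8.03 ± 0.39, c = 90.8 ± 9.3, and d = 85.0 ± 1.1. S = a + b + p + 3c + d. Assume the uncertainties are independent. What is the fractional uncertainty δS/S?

For a sum/difference, combine absolute errors in quadrature:
  (δa)² = 0.122;  (δb)² = 28.1;  (δp)² = 0.152;  (3·δc)² = 778;  (δd)² = 1.21
δS = √(808) = 28.4
S = 421, so δS/S = 28.4/421 = 0.0675.

0.0675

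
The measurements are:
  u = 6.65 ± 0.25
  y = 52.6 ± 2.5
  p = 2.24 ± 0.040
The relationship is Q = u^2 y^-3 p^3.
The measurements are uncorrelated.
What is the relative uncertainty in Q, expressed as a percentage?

Each factor contributes (exponent × relative error)² to (δQ/Q)²:
  (2·δu/u)² = (2×0.0376)² = 0.00565;  (-3·δy/y)² = (-3×0.0475)² = 0.0203;  (3·δp/p)² = (3×0.0179)² = 0.00287
δQ/Q = √(0.0289) = 0.170

17.0%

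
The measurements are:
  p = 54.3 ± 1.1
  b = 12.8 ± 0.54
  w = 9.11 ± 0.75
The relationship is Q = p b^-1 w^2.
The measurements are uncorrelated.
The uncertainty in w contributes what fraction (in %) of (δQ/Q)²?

92.5%

(δQ/Q)² = (1·δp/p)² + (-1·δb/b)² + (2·δw/w)²
  p term: (1×0.0203)² = 0.000410
  b term: (-1×0.0422)² = 0.00178
  w term: (2×0.0823)² = 0.0271
Total = 0.0293. Share from w = 0.0271/0.0293 = 0.925.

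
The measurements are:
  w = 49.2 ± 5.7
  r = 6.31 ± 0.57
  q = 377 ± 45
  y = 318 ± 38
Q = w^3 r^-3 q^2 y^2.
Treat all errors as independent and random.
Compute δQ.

Q is a product of powers, so relative uncertainties combine in quadrature:
  (3·δw/w)² = (3×0.116)² = 0.121;  (-3·δr/r)² = (-3×0.0903)² = 0.0734;  (2·δq/q)² = (2×0.119)² = 0.0570;  (2·δy/y)² = (2×0.119)² = 0.0571
δQ/Q = √(0.308) = 0.555
Q = 6.81e+12, so δQ = 0.555 × 6.81e+12 = 3.78e+12.

3.78e+12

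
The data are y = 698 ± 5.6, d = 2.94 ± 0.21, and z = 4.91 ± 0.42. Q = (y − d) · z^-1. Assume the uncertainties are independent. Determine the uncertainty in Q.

Let u = y − d = 695. δu = √(δy² + δd²) = √(31.4 + 0.0441) = 5.60, so δu/u = 0.00806.
Q is then a monomial in u, z:
δQ/Q = √((δu/u)² + (-1·δz/z)²) = √(6.5e-05 + 0.00732) = 0.0859
Q = 142, so δQ = 0.0859 × 142 = 12.2.

12.2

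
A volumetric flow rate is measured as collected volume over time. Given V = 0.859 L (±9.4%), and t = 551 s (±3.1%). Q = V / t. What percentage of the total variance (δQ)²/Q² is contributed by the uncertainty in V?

(δQ/Q)² = (1·δV/V)² + (-1·δt/t)²
  V term: (1×0.0940)² = 0.00884
  t term: (-1×0.0310)² = 0.000961
Total = 0.00980. Share from V = 0.00884/0.00980 = 0.902.

90.2%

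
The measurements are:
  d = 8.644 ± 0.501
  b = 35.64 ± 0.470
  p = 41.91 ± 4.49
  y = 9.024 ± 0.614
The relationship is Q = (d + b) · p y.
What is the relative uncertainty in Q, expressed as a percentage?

Let u = d + b = 44.28. δu = √(δd² + δb²) = √(0.251 + 0.221) = 0.687, so δu/u = 0.0155.
Q is then a monomial in u, p, y:
δQ/Q = √((δu/u)² + (1·δp/p)² + (1·δy/y)²) = √(0.000241 + 0.0115 + 0.00463) = 0.128

12.8%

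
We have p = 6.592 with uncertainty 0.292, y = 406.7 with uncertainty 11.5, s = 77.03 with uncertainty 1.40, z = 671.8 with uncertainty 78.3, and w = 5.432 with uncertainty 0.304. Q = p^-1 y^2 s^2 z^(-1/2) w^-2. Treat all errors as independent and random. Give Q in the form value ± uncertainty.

194700 ± 29100

Each factor contributes (exponent × relative error)² to (δQ/Q)²:
  (-1·δp/p)² = (-1×0.0443)² = 0.00196;  (2·δy/y)² = (2×0.0283)² = 0.00320;  (2·δs/s)² = (2×0.0182)² = 0.00132;  (−½·δz/z)² = (-0.5×0.117)² = 0.00340;  (-2·δw/w)² = (-2×0.0560)² = 0.0125
δQ/Q = √(0.0224) = 0.150
Q = 194700, so δQ = 0.150 × 194700 = 29100.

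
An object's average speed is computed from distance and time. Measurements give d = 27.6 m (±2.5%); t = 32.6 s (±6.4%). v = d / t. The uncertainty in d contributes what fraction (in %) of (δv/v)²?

13.2%

(δv/v)² = (1·δd/d)² + (-1·δt/t)²
  d term: (1×0.0250)² = 0.000625
  t term: (-1×0.0640)² = 0.00410
Total = 0.00472. Share from d = 0.000625/0.00472 = 0.132.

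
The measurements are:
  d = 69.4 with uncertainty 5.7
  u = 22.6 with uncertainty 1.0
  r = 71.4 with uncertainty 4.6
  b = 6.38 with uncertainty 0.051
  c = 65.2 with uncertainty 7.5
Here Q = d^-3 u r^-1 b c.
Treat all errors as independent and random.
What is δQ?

0.000111

Each factor contributes (exponent × relative error)² to (δQ/Q)²:
  (-3·δd/d)² = (-3×0.0821)² = 0.0607;  (1·δu/u)² = (1×0.0442)² = 0.00196;  (-1·δr/r)² = (-1×0.0644)² = 0.00415;  (1·δb/b)² = (1×0.00799)² = 6.39e-05;  (1·δc/c)² = (1×0.115)² = 0.0132
δQ/Q = √(0.0801) = 0.283
Q = 0.000394, so δQ = 0.283 × 0.000394 = 0.000111.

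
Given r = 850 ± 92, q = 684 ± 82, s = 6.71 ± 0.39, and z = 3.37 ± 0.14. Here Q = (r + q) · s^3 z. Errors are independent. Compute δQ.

3.07e+05

Let u = r + q = 1530. δu = √(δr² + δq²) = √(8460 + 6720) = 123, so δu/u = 0.0803.
Q is then a monomial in u, s, z:
δQ/Q = √((δu/u)² + (3·δs/s)² + (1·δz/z)²) = √(0.00645 + 0.0304 + 0.00173) = 0.196
Q = 1.56e+06, so δQ = 0.196 × 1.56e+06 = 3.07e+05.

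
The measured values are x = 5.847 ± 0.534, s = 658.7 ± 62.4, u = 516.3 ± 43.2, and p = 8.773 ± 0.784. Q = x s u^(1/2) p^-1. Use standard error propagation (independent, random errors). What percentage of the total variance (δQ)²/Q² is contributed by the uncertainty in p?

(δQ/Q)² = (1·δx/x)² + (1·δs/s)² + (½·δu/u)² + (-1·δp/p)²
  x term: (1×0.0913)² = 0.00834
  s term: (1×0.0947)² = 0.00897
  u term: (0.5×0.0837)² = 0.00175
  p term: (-1×0.0894)² = 0.00799
Total = 0.0271. Share from p = 0.00799/0.0271 = 0.295.

29.5%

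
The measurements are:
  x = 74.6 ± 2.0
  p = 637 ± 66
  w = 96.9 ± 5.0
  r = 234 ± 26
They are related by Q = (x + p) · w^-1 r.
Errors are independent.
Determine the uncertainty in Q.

264

Let u = x + p = 712. δu = √(δx² + δp²) = √(4.00 + 4360) = 66.0, so δu/u = 0.0928.
Q is then a monomial in u, w, r:
δQ/Q = √((δu/u)² + (-1·δw/w)² + (1·δr/r)²) = √(0.00861 + 0.00266 + 0.0123) = 0.154
Q = 1720, so δQ = 0.154 × 1720 = 264.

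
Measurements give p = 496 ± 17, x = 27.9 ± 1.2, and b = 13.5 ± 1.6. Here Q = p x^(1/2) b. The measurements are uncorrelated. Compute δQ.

Each factor contributes (exponent × relative error)² to (δQ/Q)²:
  (1·δp/p)² = (1×0.0343)² = 0.00117;  (½·δx/x)² = (0.5×0.0430)² = 0.000462;  (1·δb/b)² = (1×0.119)² = 0.0140
δQ/Q = √(0.0157) = 0.125
Q = 35400, so δQ = 0.125 × 35400 = 4430.

4430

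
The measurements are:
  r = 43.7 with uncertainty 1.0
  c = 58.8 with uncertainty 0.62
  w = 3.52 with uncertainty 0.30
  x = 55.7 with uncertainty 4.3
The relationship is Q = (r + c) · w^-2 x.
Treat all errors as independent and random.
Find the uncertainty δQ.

Let u = r + c = 102. δu = √(δr² + δc²) = √(1.00 + 0.384) = 1.18, so δu/u = 0.0115.
Q is then a monomial in u, w, x:
δQ/Q = √((δu/u)² + (-2·δw/w)² + (1·δx/x)²) = √(0.000132 + 0.0291 + 0.00596) = 0.187
Q = 461, so δQ = 0.187 × 461 = 86.4.

86.4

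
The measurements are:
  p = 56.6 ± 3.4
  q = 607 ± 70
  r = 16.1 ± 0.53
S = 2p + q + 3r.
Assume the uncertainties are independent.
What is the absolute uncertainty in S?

70.3

Each term contributes (cᵢ δxᵢ)² to (δS)²:
  (2·δp)² = 46.2;  (δq)² = 4900;  (3·δr)² = 2.53
δS = √(4950) = 70.3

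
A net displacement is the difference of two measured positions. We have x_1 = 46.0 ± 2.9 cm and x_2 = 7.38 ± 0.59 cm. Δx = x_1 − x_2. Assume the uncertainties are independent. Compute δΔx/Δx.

0.0766

Sums and differences: (δΔx)² = Σ (cᵢ δxᵢ)².
  (δx_1)² = 8.41;  (δx_2)² = 0.348
δΔx = √(8.76) = 2.96 cm
Δx = 38.6 cm, so δΔx/Δx = 2.96/38.6 = 0.0766.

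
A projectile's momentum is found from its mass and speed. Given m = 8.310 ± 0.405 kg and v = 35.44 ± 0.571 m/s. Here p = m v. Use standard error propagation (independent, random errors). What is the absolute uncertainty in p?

Relative error in a monomial: (δp/p)² = Σ (nᵢ · δxᵢ/xᵢ)².
  (1·δm/m)² = (1×0.0487)² = 0.00238;  (1·δv/v)² = (1×0.0161)² = 0.000260
δp/p = √(0.00263) = 0.0513
p = 294.5 kg·m/s, so δp = 0.0513 × 294.5 = 15.1 kg·m/s.

15.1 kg·m/s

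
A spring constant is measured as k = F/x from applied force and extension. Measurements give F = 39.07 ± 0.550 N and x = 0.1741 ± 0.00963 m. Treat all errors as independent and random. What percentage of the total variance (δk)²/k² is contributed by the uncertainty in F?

(δk/k)² = (1·δF/F)² + (-1·δx/x)²
  F term: (1×0.0141)² = 0.000198
  x term: (-1×0.0553)² = 0.00306
Total = 0.00326. Share from F = 0.000198/0.00326 = 0.0608.

6.08%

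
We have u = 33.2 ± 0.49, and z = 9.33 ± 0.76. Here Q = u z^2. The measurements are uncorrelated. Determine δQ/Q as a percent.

16.4%

Since Q is a product/quotient, work with relative uncertainties:
  (1·δu/u)² = (1×0.0148)² = 0.000218;  (2·δz/z)² = (2×0.0815)² = 0.0265
δQ/Q = √(0.0268) = 0.164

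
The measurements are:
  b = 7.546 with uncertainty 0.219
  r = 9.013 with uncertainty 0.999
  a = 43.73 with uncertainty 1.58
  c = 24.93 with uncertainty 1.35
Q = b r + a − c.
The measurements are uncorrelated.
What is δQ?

Let p = b·r = 68.01. δp/p = √((1·δb/b)² + (1·δr/r)²) = √(0.000842 + 0.0123) = 0.115, so δp = 7.79.
Q = p + a − c: δQ = √(δp² + δa² + δc²) = √(60.7 + 2.50 + 1.82) = 8.06

8.06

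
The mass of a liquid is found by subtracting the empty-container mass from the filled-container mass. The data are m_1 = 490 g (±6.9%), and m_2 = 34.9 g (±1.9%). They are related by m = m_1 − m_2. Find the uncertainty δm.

Each term contributes (cᵢ δxᵢ)² to (δm)²:
  (δm_1)² = 1140;  (δm_2)² = 0.440
δm = √(1140) = 33.8 g

33.8 g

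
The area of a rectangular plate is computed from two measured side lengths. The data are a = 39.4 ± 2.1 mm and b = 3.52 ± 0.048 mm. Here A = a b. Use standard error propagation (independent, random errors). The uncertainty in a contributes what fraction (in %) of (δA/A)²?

(δA/A)² = (1·δa/a)² + (1·δb/b)²
  a term: (1×0.0533)² = 0.00284
  b term: (1×0.0136)² = 0.000186
Total = 0.00303. Share from a = 0.00284/0.00303 = 0.939.

93.9%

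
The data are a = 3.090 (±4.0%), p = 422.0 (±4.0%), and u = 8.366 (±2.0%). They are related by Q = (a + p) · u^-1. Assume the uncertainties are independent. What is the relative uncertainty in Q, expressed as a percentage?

Let w = a + p = 425.1. δw = √(δa² + δp²) = √(0.0153 + 285) = 16.9, so δw/w = 0.0397.
Q is then a monomial in w, u:
δQ/Q = √((δw/w)² + (-1·δu/u)²) = √(0.00158 + 0.000400) = 0.0445

4.45%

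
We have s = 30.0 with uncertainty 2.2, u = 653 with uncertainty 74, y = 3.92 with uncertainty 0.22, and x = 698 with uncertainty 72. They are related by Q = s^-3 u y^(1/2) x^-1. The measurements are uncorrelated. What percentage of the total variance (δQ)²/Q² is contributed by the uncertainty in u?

17.7%

(δQ/Q)² = (-3·δs/s)² + (1·δu/u)² + (½·δy/y)² + (-1·δx/x)²
  s term: (-3×0.0733)² = 0.0484
  u term: (1×0.113)² = 0.0128
  y term: (0.5×0.0561)² = 0.000787
  x term: (-1×0.103)² = 0.0106
Total = 0.0727. Share from u = 0.0128/0.0727 = 0.177.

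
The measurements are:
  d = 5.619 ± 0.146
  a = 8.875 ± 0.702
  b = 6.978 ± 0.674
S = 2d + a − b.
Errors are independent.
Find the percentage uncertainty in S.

7.74%

S is a linear combination, so absolute uncertainties add in quadrature:
  (2·δd)² = 0.0853;  (δa)² = 0.493;  (δb)² = 0.454
δS = √(1.03) = 1.02
S = 13.13, so δS/S = 1.02/13.13 = 0.0774.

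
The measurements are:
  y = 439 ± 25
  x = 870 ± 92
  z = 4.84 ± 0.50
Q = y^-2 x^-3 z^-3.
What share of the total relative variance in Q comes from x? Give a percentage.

(δQ/Q)² = (-2·δy/y)² + (-3·δx/x)² + (-3·δz/z)²
  y term: (-2×0.0569)² = 0.0130
  x term: (-3×0.106)² = 0.101
  z term: (-3×0.103)² = 0.0960
Total = 0.210. Share from x = 0.101/0.210 = 0.480.

48.0%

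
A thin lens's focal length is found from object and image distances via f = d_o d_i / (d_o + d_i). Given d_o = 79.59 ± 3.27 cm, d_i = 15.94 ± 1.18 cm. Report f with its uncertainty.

13.28 ± 0.824 cm

∂f/∂d_o = (d_i/(d_o+d_i))² = 0.0278;  ∂f/∂d_i = (d_o/(d_o+d_i))² = 0.694
δf = √((∂f/∂d_o · δd_o)² + (∂f/∂d_i · δd_i)²) = √(0.00829 + 0.671) = 0.824 cm
f = 13.28 cm.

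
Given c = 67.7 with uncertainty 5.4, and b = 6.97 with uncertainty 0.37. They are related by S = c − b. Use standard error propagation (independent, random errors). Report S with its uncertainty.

Absolute uncertainties add in quadrature for a linear combination:
  (δc)² = 29.2;  (δb)² = 0.137
δS = √(29.3) = 5.41
S = 60.7.

60.7 ± 5.41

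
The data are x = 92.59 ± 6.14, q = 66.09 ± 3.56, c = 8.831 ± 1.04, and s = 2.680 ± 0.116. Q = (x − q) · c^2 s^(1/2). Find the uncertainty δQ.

1210

Let u = x − q = 26.50. δu = √(δx² + δq²) = √(37.7 + 12.7) = 7.10, so δu/u = 0.268.
Q is then a monomial in u, c, s:
δQ/Q = √((δu/u)² + (2·δc/c)² + (½·δs/s)²) = √(0.0717 + 0.0555 + 0.000468) = 0.357
Q = 3383, so δQ = 0.357 × 3383 = 1210.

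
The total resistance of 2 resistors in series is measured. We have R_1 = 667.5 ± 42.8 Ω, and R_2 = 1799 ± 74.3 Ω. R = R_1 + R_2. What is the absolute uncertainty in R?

R is a linear combination, so absolute uncertainties add in quadrature:
  (δR_1)² = 1830;  (δR_2)² = 5520
δR = √(7350) = 85.7 Ω

85.7 Ω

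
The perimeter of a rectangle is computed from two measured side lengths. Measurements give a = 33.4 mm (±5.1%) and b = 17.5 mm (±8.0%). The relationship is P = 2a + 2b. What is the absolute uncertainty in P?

For a sum/difference, combine absolute errors in quadrature:
  (2·δa)² = 11.6;  (2·δb)² = 7.84
δP = √(19.4) = 4.41 mm

4.41 mm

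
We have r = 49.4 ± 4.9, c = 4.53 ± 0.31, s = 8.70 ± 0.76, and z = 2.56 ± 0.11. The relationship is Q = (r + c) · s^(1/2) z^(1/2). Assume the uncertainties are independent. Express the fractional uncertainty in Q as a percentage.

Let u = r + c = 53.9. δu = √(δr² + δc²) = √(24.0 + 0.0961) = 4.91, so δu/u = 0.0910.
Q is then a monomial in u, s, z:
δQ/Q = √((δu/u)² + (½·δs/s)² + (½·δz/z)²) = √(0.00829 + 0.00191 + 0.000462) = 0.103

10.3%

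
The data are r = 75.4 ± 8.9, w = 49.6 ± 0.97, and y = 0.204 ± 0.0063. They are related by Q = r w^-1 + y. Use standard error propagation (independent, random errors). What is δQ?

Let p = r·w^-1 = 1.52. δp/p = √((1·δr/r)² + (-1·δw/w)²) = √(0.0139 + 0.000382) = 0.120, so δp = 0.182.
Q = p + y: δQ = √(δp² + δy²) = √(0.0331 + 3.97e-05) = 0.182

0.182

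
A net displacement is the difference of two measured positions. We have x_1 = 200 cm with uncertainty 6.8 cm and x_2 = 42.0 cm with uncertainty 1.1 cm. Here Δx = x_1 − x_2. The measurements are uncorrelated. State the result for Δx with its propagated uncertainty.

158 ± 6.89 cm

Sums and differences: (δΔx)² = Σ (cᵢ δxᵢ)².
  (δx_1)² = 46.2;  (δx_2)² = 1.21
δΔx = √(47.4) = 6.89 cm
Δx = 158 cm.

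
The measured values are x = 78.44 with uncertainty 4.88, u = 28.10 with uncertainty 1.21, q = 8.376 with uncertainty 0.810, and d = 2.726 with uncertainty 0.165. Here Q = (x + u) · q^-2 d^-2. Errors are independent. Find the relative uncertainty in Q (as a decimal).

0.233

Let w = x + u = 106.5. δw = √(δx² + δu²) = √(23.8 + 1.46) = 5.03, so δw/w = 0.0472.
Q is then a monomial in w, q, d:
δQ/Q = √((δw/w)² + (-2·δq/q)² + (-2·δd/d)²) = √(0.00223 + 0.0374 + 0.0147) = 0.233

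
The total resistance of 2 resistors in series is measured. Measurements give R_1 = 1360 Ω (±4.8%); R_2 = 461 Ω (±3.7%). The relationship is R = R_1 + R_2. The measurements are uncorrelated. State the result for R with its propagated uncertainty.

Each term contributes (cᵢ δxᵢ)² to (δR)²:
  (δR_1)² = 4260;  (δR_2)² = 291
δR = √(4550) = 67.5 Ω
R = 1820 Ω.

1820 ± 67.5 Ω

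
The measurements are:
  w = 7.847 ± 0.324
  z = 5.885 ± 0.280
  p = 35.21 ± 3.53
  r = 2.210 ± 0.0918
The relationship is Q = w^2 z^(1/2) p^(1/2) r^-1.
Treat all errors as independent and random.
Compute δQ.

Products/powers → add relative errors in quadrature, weighted by exponent:
  (2·δw/w)² = (2×0.0413)² = 0.00682;  (½·δz/z)² = (0.5×0.0476)² = 0.000566;  (½·δp/p)² = (0.5×0.100)² = 0.00251;  (-1·δr/r)² = (-1×0.0415)² = 0.00173
δQ/Q = √(0.0116) = 0.108
Q = 401.1, so δQ = 0.108 × 401.1 = 43.2.

43.2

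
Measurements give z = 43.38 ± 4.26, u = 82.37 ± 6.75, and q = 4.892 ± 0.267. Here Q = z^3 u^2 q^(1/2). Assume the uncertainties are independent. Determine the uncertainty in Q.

4.14e+08

Since Q is a product/quotient, work with relative uncertainties:
  (3·δz/z)² = (3×0.0982)² = 0.0868;  (2·δu/u)² = (2×0.0819)² = 0.0269;  (½·δq/q)² = (0.5×0.0546)² = 0.000745
δQ/Q = √(0.114) = 0.338
Q = 1.225e+09, so δQ = 0.338 × 1.225e+09 = 4.14e+08.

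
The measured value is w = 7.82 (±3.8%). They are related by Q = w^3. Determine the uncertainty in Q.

54.5

Relative error in a monomial: (δQ/Q)² = Σ (nᵢ · δxᵢ/xᵢ)².
  (3·δw/w)² = (3×0.0380)² = 0.0130
δQ/Q = √(0.0130) = 0.114
Q = 478, so δQ = 0.114 × 478 = 54.5.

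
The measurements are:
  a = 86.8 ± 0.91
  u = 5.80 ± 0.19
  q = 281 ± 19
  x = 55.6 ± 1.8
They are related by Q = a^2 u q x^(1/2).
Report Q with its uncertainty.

(9.16 ± 0.729) × 10^7

Products/powers → add relative errors in quadrature, weighted by exponent:
  (2·δa/a)² = (2×0.0105)² = 0.000440;  (1·δu/u)² = (1×0.0328)² = 0.00107;  (1·δq/q)² = (1×0.0676)² = 0.00457;  (½·δx/x)² = (0.5×0.0324)² = 0.000262
δQ/Q = √(0.00635) = 0.0797
Q = 9.16e+07, so δQ = 0.0797 × 9.16e+07 = 7.29e+06.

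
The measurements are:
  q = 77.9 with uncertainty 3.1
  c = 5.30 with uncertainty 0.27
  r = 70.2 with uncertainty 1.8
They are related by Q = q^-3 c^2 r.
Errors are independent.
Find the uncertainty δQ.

Each factor contributes (exponent × relative error)² to (δQ/Q)²:
  (-3·δq/q)² = (-3×0.0398)² = 0.0143;  (2·δc/c)² = (2×0.0509)² = 0.0104;  (1·δr/r)² = (1×0.0256)² = 0.000657
δQ/Q = √(0.0253) = 0.159
Q = 0.00417, so δQ = 0.159 × 0.00417 = 0.000663.

0.000663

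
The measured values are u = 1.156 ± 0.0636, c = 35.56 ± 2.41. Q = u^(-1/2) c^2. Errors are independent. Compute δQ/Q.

0.138

For a monomial Q ∝ u^(-1/2), c^2, fractional errors add in quadrature:
  (−½·δu/u)² = (-0.5×0.0550)² = 0.000757;  (2·δc/c)² = (2×0.0678)² = 0.0184
δQ/Q = √(0.0191) = 0.138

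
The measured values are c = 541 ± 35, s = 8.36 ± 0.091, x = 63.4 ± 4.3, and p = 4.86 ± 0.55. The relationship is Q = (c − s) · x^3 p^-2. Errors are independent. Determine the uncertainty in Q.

Let u = c − s = 533. δu = √(δc² + δs²) = √(1220 + 0.00828) = 35.0, so δu/u = 0.0657.
Q is then a monomial in u, x, p:
δQ/Q = √((δu/u)² + (3·δx/x)² + (-2·δp/p)²) = √(0.00432 + 0.0414 + 0.0512) = 0.311
Q = 5.75e+06, so δQ = 0.311 × 5.75e+06 = 1.79e+06.

1.79e+06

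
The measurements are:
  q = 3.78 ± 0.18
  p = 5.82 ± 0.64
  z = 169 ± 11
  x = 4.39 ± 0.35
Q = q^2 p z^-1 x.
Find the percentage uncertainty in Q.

17.8%

For a monomial Q ∝ q^2, p, z^-1, x, fractional errors add in quadrature:
  (2·δq/q)² = (2×0.0476)² = 0.00907;  (1·δp/p)² = (1×0.110)² = 0.0121;  (-1·δz/z)² = (-1×0.0651)² = 0.00424;  (1·δx/x)² = (1×0.0797)² = 0.00636
δQ/Q = √(0.0318) = 0.178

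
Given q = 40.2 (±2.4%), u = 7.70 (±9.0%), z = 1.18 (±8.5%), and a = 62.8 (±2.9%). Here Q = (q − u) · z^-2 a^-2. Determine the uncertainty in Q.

Let w = q − u = 32.5. δw = √(δq² + δu²) = √(0.931 + 0.480) = 1.19, so δw/w = 0.0366.
Q is then a monomial in w, z, a:
δQ/Q = √((δw/w)² + (-2·δz/z)² + (-2·δa/a)²) = √(0.00134 + 0.0289 + 0.00336) = 0.183
Q = 0.00592, so δQ = 0.183 × 0.00592 = 0.00108.

0.00108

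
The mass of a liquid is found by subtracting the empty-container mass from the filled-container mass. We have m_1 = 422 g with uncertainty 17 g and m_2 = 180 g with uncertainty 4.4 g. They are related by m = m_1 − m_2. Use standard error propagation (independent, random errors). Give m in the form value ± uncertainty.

242 ± 17.6 g

m is a linear combination, so absolute uncertainties add in quadrature:
  (δm_1)² = 289;  (δm_2)² = 19.4
δm = √(308) = 17.6 g
m = 242 g.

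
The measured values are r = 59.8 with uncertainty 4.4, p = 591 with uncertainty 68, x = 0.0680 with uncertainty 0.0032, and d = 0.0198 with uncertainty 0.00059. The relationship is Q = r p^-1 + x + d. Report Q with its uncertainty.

Let w = r·p^-1 = 0.101. δw/w = √((1·δr/r)² + (-1·δp/p)²) = √(0.00541 + 0.0132) = 0.137, so δw = 0.0138.
Q = w + x + d: δQ = √(δw² + δx² + δd²) = √(0.000191 + 1.02e-05 + 3.48e-07) = 0.0142
Q = 0.189.

0.189 ± 0.0142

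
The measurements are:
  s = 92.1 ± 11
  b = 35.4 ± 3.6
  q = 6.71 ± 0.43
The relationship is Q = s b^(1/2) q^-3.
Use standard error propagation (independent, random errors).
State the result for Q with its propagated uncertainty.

Products/powers → add relative errors in quadrature, weighted by exponent:
  (1·δs/s)² = (1×0.119)² = 0.0143;  (½·δb/b)² = (0.5×0.102)² = 0.00259;  (-3·δq/q)² = (-3×0.0641)² = 0.0370
δQ/Q = √(0.0538) = 0.232
Q = 1.81, so δQ = 0.232 × 1.81 = 0.421.

1.81 ± 0.421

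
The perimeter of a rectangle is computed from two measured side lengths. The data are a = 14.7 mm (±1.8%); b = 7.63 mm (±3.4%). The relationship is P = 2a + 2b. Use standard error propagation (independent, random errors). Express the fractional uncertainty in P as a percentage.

1.66%

Absolute uncertainties add in quadrature for a linear combination:
  (2·δa)² = 0.280;  (2·δb)² = 0.269
δP = √(0.549) = 0.741 mm
P = 44.7 mm, so δP/P = 0.741/44.7 = 0.0166.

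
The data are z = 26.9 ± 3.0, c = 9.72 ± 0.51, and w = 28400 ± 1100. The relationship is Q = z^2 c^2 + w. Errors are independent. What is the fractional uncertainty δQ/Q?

Let p = z^2·c^2 = 68400. δp/p = √((2·δz/z)² + (2·δc/c)²) = √(0.0498 + 0.0110) = 0.247, so δp = 16900.
Q = p + w: δQ = √(δp² + δw²) = √(2.84e+08 + 1.21e+06) = 16900
Q = 96800, so δQ/Q = 16900/96800 = 0.175.

0.175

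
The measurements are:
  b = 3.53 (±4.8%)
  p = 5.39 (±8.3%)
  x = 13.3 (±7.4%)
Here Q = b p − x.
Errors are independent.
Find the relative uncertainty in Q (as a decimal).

0.362

Let w = b·p = 19.0. δw/w = √((1·δb/b)² + (1·δp/p)²) = √(0.00230 + 0.00689) = 0.0959, so δw = 1.82.
Q = w − x: δQ = √(δw² + δx²) = √(3.33 + 0.969) = 2.07
Q = 5.73, so δQ/Q = 2.07/5.73 = 0.362.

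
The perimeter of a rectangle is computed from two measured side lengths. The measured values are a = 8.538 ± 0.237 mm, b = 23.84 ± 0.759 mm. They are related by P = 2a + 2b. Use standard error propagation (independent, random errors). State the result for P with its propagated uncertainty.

Each term contributes (cᵢ δxᵢ)² to (δP)²:
  (2·δa)² = 0.225;  (2·δb)² = 2.30
δP = √(2.53) = 1.59 mm
P = 64.76 mm.

64.76 ± 1.59 mm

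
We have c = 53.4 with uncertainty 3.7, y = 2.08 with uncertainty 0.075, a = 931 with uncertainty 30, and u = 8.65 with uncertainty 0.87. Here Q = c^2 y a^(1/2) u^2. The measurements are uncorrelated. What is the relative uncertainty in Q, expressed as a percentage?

Q is a product of powers, so relative uncertainties combine in quadrature:
  (2·δc/c)² = (2×0.0693)² = 0.0192;  (1·δy/y)² = (1×0.0361)² = 0.00130;  (½·δa/a)² = (0.5×0.0322)² = 0.000260;  (2·δu/u)² = (2×0.101)² = 0.0405
δQ/Q = √(0.0612) = 0.247

24.7%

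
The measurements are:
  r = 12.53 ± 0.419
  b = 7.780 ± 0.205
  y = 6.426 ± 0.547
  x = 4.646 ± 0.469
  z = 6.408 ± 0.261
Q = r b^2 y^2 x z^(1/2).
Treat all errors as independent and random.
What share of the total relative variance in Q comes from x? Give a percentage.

23.4%

(δQ/Q)² = (1·δr/r)² + (2·δb/b)² + (2·δy/y)² + (1·δx/x)² + (½·δz/z)²
  r term: (1×0.0334)² = 0.00112
  b term: (2×0.0263)² = 0.00278
  y term: (2×0.0851)² = 0.0290
  x term: (1×0.101)² = 0.0102
  z term: (0.5×0.0407)² = 0.000415
Total = 0.0435. Share from x = 0.0102/0.0435 = 0.234.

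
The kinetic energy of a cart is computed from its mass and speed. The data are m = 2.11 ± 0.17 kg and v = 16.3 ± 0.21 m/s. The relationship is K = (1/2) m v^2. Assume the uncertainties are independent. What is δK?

For a monomial K ∝ m, v^2, fractional errors add in quadrature:
  (1·δm/m)² = (1×0.0806)² = 0.00649;  (2·δv/v)² = (2×0.0129)² = 0.000664
δK/K = √(0.00716) = 0.0846
K = 280 J, so δK = 0.0846 × 280 = 23.7 J.

23.7 J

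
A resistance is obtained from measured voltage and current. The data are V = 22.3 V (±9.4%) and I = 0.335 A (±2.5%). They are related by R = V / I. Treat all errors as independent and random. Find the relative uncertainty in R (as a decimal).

0.0973

Each factor contributes (exponent × relative error)² to (δR/R)²:
  (1·δV/V)² = (1×0.0940)² = 0.00884;  (-1·δI/I)² = (-1×0.0250)² = 0.000625
δR/R = √(0.00946) = 0.0973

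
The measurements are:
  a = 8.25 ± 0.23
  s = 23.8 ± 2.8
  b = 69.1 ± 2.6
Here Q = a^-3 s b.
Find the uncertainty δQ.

0.437

Since Q is a product/quotient, work with relative uncertainties:
  (-3·δa/a)² = (-3×0.0279)² = 0.00700;  (1·δs/s)² = (1×0.118)² = 0.0138;  (1·δb/b)² = (1×0.0376)² = 0.00142
δQ/Q = √(0.0223) = 0.149
Q = 2.93, so δQ = 0.149 × 2.93 = 0.437.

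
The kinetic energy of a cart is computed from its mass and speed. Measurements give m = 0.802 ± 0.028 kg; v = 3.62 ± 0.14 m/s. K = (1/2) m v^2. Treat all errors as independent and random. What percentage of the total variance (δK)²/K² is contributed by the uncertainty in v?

(δK/K)² = (1·δm/m)² + (2·δv/v)²
  m term: (1×0.0349)² = 0.00122
  v term: (2×0.0387)² = 0.00598
Total = 0.00720. Share from v = 0.00598/0.00720 = 0.831.

83.1%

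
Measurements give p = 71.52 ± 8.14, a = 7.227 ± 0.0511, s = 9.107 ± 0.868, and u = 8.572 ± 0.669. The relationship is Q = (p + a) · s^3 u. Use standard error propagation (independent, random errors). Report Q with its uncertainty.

Let w = p + a = 78.75. δw = √(δp² + δa²) = √(66.3 + 0.00261) = 8.14, so δw/w = 0.103.
Q is then a monomial in w, s, u:
δQ/Q = √((δw/w)² + (3·δs/s)² + (1·δu/u)²) = √(0.0107 + 0.0818 + 0.00609) = 0.314
Q = 509800, so δQ = 0.314 × 509800 = 1.6e+05.

(5.098 ± 1.60) × 10^5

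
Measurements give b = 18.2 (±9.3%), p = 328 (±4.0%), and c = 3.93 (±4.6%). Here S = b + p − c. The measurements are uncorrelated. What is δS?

Each term contributes (cᵢ δxᵢ)² to (δS)²:
  (δb)² = 2.86;  (δp)² = 172;  (δc)² = 0.0327
δS = √(175) = 13.2

13.2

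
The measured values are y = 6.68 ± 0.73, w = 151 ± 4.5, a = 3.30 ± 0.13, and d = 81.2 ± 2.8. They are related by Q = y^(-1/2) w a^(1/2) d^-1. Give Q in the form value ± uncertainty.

Q is a product of powers, so relative uncertainties combine in quadrature:
  (−½·δy/y)² = (-0.5×0.109)² = 0.00299;  (1·δw/w)² = (1×0.0298)² = 0.000888;  (½·δa/a)² = (0.5×0.0394)² = 0.000388;  (-1·δd/d)² = (-1×0.0345)² = 0.00119
δQ/Q = √(0.00545) = 0.0738
Q = 1.31, so δQ = 0.0738 × 1.31 = 0.0965.

1.31 ± 0.0965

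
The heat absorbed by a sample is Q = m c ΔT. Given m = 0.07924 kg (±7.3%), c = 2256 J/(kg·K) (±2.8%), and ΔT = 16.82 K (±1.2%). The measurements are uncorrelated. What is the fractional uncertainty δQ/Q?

Each factor contributes (exponent × relative error)² to (δQ/Q)²:
  (1·δm/m)² = (1×0.0730)² = 0.00533;  (1·δc/c)² = (1×0.0280)² = 0.000784;  (1·δΔT/ΔT)² = (1×0.0120)² = 0.000144
δQ/Q = √(0.00626) = 0.0791

0.0791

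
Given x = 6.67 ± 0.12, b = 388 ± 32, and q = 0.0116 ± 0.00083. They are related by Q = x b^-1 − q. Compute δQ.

Let p = x·b^-1 = 0.0172. δp/p = √((1·δx/x)² + (-1·δb/b)²) = √(0.000324 + 0.00680) = 0.0844, so δp = 0.00145.
Q = p − q: δQ = √(δp² + δq²) = √(2.11e-06 + 6.89e-07) = 0.00167

0.00167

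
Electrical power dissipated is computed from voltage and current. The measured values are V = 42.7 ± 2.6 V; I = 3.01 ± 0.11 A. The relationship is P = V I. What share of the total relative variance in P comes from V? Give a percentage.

73.5%

(δP/P)² = (1·δV/V)² + (1·δI/I)²
  V term: (1×0.0609)² = 0.00371
  I term: (1×0.0365)² = 0.00134
Total = 0.00504. Share from V = 0.00371/0.00504 = 0.735.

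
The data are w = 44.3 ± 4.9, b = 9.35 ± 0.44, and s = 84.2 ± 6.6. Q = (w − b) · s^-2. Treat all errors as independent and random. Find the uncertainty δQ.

0.00104

Let u = w − b = 34.9. δu = √(δw² + δb²) = √(24.0 + 0.194) = 4.92, so δu/u = 0.141.
Q is then a monomial in u, s:
δQ/Q = √((δu/u)² + (-2·δs/s)²) = √(0.0198 + 0.0246) = 0.211
Q = 0.00493, so δQ = 0.211 × 0.00493 = 0.00104.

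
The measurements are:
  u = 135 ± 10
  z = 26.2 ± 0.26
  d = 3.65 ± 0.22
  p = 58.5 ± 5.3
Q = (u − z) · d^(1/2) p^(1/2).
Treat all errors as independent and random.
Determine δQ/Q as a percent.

10.7%

Let w = u − z = 109. δw = √(δu² + δz²) = √(100 + 0.0676) = 10.0, so δw/w = 0.0919.
Q is then a monomial in w, d, p:
δQ/Q = √((δw/w)² + (½·δd/d)² + (½·δp/p)²) = √(0.00845 + 0.000908 + 0.00205) = 0.107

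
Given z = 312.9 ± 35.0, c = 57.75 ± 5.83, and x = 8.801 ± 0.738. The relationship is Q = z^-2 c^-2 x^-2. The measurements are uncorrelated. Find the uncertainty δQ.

Relative error in a monomial: (δQ/Q)² = Σ (nᵢ · δxᵢ/xᵢ)².
  (-2·δz/z)² = (-2×0.112)² = 0.0500;  (-2·δc/c)² = (-2×0.101)² = 0.0408;  (-2·δx/x)² = (-2×0.0839)² = 0.0281
δQ/Q = √(0.119) = 0.345
Q = 3.954e-11, so δQ = 0.345 × 3.954e-11 = 1.36e-11.

1.36e-11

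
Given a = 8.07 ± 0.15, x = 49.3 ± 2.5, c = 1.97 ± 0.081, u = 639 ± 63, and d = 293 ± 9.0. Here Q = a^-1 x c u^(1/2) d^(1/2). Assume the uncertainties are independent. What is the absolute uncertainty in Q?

444

Q is a product of powers, so relative uncertainties combine in quadrature:
  (-1·δa/a)² = (-1×0.0186)² = 0.000345;  (1·δx/x)² = (1×0.0507)² = 0.00257;  (1·δc/c)² = (1×0.0411)² = 0.00169;  (½·δu/u)² = (0.5×0.0986)² = 0.00243;  (½·δd/d)² = (0.5×0.0307)² = 0.000236
δQ/Q = √(0.00727) = 0.0853
Q = 5210, so δQ = 0.0853 × 5210 = 444.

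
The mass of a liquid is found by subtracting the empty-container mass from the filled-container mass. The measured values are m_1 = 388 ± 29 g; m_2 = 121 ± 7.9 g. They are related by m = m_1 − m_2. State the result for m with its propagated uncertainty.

For a sum/difference, combine absolute errors in quadrature:
  (δm_1)² = 841;  (δm_2)² = 62.4
δm = √(903) = 30.1 g
m = 267 g.

267 ± 30.1 g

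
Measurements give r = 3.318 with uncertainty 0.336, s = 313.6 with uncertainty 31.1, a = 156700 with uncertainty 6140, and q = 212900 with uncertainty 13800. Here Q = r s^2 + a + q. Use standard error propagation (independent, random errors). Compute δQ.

Let p = r·s^2 = 326300. δp/p = √((1·δr/r)² + (2·δs/s)²) = √(0.0103 + 0.0393) = 0.223, so δp = 72700.
Q = p + a + q: δQ = √(δp² + δa² + δq²) = √(5.28e+09 + 3.77e+07 + 1.9e+08) = 74200

74200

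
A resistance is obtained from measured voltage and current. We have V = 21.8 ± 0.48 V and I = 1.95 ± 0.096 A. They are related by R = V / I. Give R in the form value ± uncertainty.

11.2 ± 0.603 Ω

Since R is a product/quotient, work with relative uncertainties:
  (1·δV/V)² = (1×0.0220)² = 0.000485;  (-1·δI/I)² = (-1×0.0492)² = 0.00242
δR/R = √(0.00291) = 0.0539
R = 11.2 Ω, so δR = 0.0539 × 11.2 = 0.603 Ω.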